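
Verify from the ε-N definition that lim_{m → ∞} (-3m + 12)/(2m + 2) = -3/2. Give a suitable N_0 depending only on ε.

Let ε > 0. For m ≥ 1, |(-3m + 12)/(2m + 2) + 3/2| = |30|/(2(2m + 2)) = 30/(2(2m + 2)).
Since 2m + 2 ≥ 2m for m ≥ 1, this is ≤ 30/(2·2m) = (15/2)/m.
So |(-3m + 12)/(2m + 2) + 3/2| < ε whenever m > (15/2)/ε.
Take N_0 = (15/2)/ε. If m > N_0 then |(-3m + 12)/(2m + 2) + 3/2| ≤ (15/2)/m < ε.

N_0 = (15/2)/ε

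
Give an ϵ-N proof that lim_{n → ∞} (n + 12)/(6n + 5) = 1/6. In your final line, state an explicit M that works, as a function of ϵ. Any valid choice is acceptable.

Let ϵ > 0 be given. For n ≥ 1, |(n + 12)/(6n + 5) − (1/6)| = |67|/(6(6n + 5)) = 67/(6(6n + 5)).
Since 6n + 5 ≥ 6n for n ≥ 1, this is ≤ 67/(6·6n) = (67/36)/n.
So |(n + 12)/(6n + 5) − (1/6)| < ϵ whenever n > (67/36)/ϵ.
Take M = (67/36)/ϵ. If n > M then |(n + 12)/(6n + 5) − (1/6)| ≤ (67/36)/n < ϵ.

M = (67/36)/ϵ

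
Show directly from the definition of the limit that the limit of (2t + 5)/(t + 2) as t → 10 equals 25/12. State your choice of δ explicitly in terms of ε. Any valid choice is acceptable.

Let ε > 0 be given. We want δ > 0 with 0 < |t − 10| < δ ⇒ |(2t + 5)/(t + 2) − (25/12)| < ε.
Combining over a common denominator, (2t + 5)/(t + 2) − (25/12) = [(2t + 5)·12 − 25·(t + 2)] / [12·(t + 2)] = -1(t − 10) / (12(t + 2)).
So |(2t + 5)/(t + 2) − (25/12)| = |t − 10| / (12·|t + 2|).
Restrict δ ≤ 6. Then |t − 10| < 6 gives |t + 2| = |(t − 10) + 12| ≥ 12 − 6 = 6.
Hence |(2t + 5)/(t + 2) − (25/12)| < |t − 10|/(12·6) = (1/72)|t − 10|, which is < ε once |t − 10| < 72ε.
Take δ = min(6, 72ε). Then 0 < |t − 10| < δ forces both bounds, so |(2t + 5)/(t + 2) − (25/12)| < ε.

δ = min(6, 72ε)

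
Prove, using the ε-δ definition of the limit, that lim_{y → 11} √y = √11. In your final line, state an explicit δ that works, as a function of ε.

Let ε > 0 be given. We want δ > 0 such that 0 < |y − 11| < δ implies |√y − √11| < ε.
Rationalise: √y − √11 = (y − 11)/(√y + √11), so |√y − √11| = |y − 11|/(√y + √11).
Restrict δ ≤ 11 so that |y − 11| < 11 forces y > 0, and then √y + √11 > √11.
Hence |√y − √11| < |y − 11|/√11, which is < ε once |y − 11| < √11·ε.
Take δ = min(11, √11·ε). If 0 < |y − 11| < δ then y > 0 and |√y − √11| < |y − 11|/√11 < ε.

δ = min(11, √11·ε)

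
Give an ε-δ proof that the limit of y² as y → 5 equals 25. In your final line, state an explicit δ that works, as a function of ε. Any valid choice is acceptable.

δ = min(1, ε/11)

Suppose ε > 0. We seek δ > 0 with 0 < |y − 5| < δ ⇒ |y² − 25| < ε.
Factor: y² − 25 = (y − 5)(y + 5), so |y² − 25| = |y − 5|·|y + 5|.
Restrict δ ≤ 1. Then |y − 5| < 1 gives |y| < 6, so by the triangle inequality |y + 5| ≤ 6 + 5 = 11.
Hence |y² − 25| ≤ 11|y − 5|, which is < ε once |y − 5| < ε/11.
Take δ = min(1, ε/11). If 0 < |y − 5| < δ then both bounds hold and |y² − 25| ≤ 11|y − 5| < 11·(ε/11) = ε.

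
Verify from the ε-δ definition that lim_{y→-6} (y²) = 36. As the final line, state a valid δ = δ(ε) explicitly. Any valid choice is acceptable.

δ = min(1, ε/13)

Fix ε > 0. We seek δ > 0 with 0 < |y + 6| < δ ⇒ |y² − 36| < ε.
Factor: y² − 36 = (y + 6)(y - 6), so |y² − 36| = |y + 6|·|y - 6|.
Restrict δ ≤ 1. Then |y + 6| < 1 gives |y| < 7, so by the triangle inequality |y - 6| ≤ 7 + 6 = 13.
Hence |y² − 36| ≤ 13|y + 6|, which is < ε once |y + 6| < ε/13.
Take δ = min(1, ε/13). If 0 < |y + 6| < δ then both bounds hold and |y² − 36| ≤ 13|y + 6| < 13·(ε/13) = ε.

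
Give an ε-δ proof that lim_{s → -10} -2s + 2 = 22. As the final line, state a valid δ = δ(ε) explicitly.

δ = ε/2

Fix ε > 0. We need δ > 0 so that 0 < |s + 10| < δ implies |(-2s + 2) − 22| < ε.
|(-2s + 2) − 22| = |-2s - 20| = 2|s + 10|.
So 2|s + 10| < ε exactly when |s + 10| < ε/2.
Choosing δ = ε/2 gives |(-2s + 2) − 22| = 2|s + 10| < ε whenever |s + 10| < δ.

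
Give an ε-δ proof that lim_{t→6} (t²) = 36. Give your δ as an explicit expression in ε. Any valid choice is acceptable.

Suppose ε > 0. We seek δ > 0 with 0 < |t − 6| < δ ⇒ |t² − 36| < ε.
Factor: t² − 36 = (t − 6)(t + 6), so |t² − 36| = |t − 6|·|t + 6|.
Impose δ ≤ 1 so that |t| < 7; then |t + 6| ≤ 13.
Hence |t² − 36| ≤ 13|t − 6|, which is < ε once |t − 6| < ε/13.
Take δ = min(1, ε/13). If 0 < |t − 6| < δ then both bounds hold and |t² − 36| ≤ 13|t − 6| < 13·(ε/13) = ε.

δ = min(1, ε/13)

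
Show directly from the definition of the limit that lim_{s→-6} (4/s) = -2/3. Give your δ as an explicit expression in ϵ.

δ = min(3, (9/2)ϵ)

Let ϵ > 0 be given. We seek δ > 0 such that 0 < |s + 6| < δ implies |4/s + 2/3| < ϵ.
|4/s + 2/3| = 4·|-6 − s|/(6·|s|) = 4|s + 6|/(6|s|).
Restrict δ ≤ 3. Then |s + 6| < 3 gives |s| > 3, so 6|s| > 18.
Then |4/s + 2/3| < 4|s + 6|/18, which is < ϵ when |s + 6| < (9/2)ϵ.
Take δ = min(3, (9/2)ϵ). Then 0 < |s + 6| < δ gives both |s + 6| < 3 and |s + 6| < (9/2)ϵ, so |4/s + 2/3| < ϵ.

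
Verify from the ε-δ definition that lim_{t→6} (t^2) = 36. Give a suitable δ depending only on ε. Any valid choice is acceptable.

Let ε > 0 be given. We seek δ > 0 with 0 < |t − 6| < δ ⇒ |t^2 − 36| < ε.
Factor: t^2 − 36 = (t − 6)(t + 6), so |t^2 − 36| = |t − 6|·|t + 6|.
Impose δ ≤ 1 so that |t| < 7; then |t + 6| ≤ 13.
Hence |t^2 − 36| ≤ 13|t − 6|, which is < ε once |t − 6| < ε/13.
Take δ = min(1, ε/13). If 0 < |t − 6| < δ then both bounds hold and |t^2 − 36| ≤ 13|t − 6| < 13·(ε/13) = ε.

δ = min(1, ε/13)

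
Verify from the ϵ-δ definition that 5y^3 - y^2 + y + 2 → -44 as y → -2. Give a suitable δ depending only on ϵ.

δ = min(2, ϵ/147)

Fix ϵ > 0. We want δ > 0 such that 0 < |y + 2| < δ implies |(5y^3 - y^2 + y + 2) + 44| < ϵ.
(5y^3 - y^2 + y + 2) + 44 = 5y^3 - y^2 + y + 46 = (y + 2)(5y^2 - 11y + 23).
So |(5y^3 - y^2 + y + 2) + 44| = |y + 2|·|5y^2 - 11y + 23|.
Assume first that |y + 2| < 2, so |y| < 4. Then |5y^2 - 11y + 23| ≤ 5·4^2 + 11·4 + 23 = 147.
Hence |(5y^3 - y^2 + y + 2) + 44| ≤ 147|y + 2| < ϵ provided |y + 2| < ϵ/147.
Choosing δ = min(2, ϵ/147) ensures both conditions, hence |(5y^3 - y^2 + y + 2) + 44| < ϵ.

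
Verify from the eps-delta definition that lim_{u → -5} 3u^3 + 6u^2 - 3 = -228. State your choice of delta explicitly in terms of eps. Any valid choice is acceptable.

Fix eps > 0. We want delta > 0 such that 0 < |u + 5| < delta implies |(3u^3 + 6u^2 - 3) + 228| < eps.
(3u^3 + 6u^2 - 3) + 228 = 3u^3 + 6u^2 + 225 = (u + 5)(3u^2 - 9u + 45).
So |(3u^3 + 6u^2 - 3) + 228| = |u + 5|·|3u^2 - 9u + 45|.
Require delta ≤ 1. Then |u + 5| < 1 gives |u| < 6, and by the triangle inequality |3u^2 - 9u + 45| ≤ 3·6^2 + 9·6 + 45 = 207.
Hence |(3u^3 + 6u^2 - 3) + 228| ≤ 207|u + 5| < eps provided |u + 5| < eps/207.
Take delta = min(1, eps/207). Then 0 < |u + 5| < delta gives both |u + 5| < 1 and |u + 5| < eps/207, so |(3u^3 + 6u^2 - 3) + 228| < eps.

delta = min(1, eps/207)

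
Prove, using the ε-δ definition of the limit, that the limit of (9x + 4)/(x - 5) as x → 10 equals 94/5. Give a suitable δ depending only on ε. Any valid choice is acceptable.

δ = min(5/2, (25/98)ε)

Suppose ε > 0. We want δ > 0 with 0 < |x − 10| < δ ⇒ |(9x + 4)/(x - 5) − (94/5)| < ε.
Combining over a common denominator, (9x + 4)/(x - 5) − (94/5) = [(9x + 4)·5 − 94·(x - 5)] / [5·(x - 5)] = -49(x − 10) / (5(x - 5)).
So |(9x + 4)/(x - 5) − (94/5)| = 49|x − 10| / (5·|x − 5|).
Restrict δ ≤ 5/2. Then |x − 10| < 5/2 gives |x − 5| = |(x − 10) + 5| ≥ 5 − 5/2 = 5/2.
Hence |(9x + 4)/(x - 5) − (94/5)| < 49|x − 10|/(5·(5/2)) = (98/25)|x − 10|, which is < ε once |x − 10| < (25/98)ε.
Take δ = min(5/2, (25/98)ε). Then 0 < |x − 10| < δ forces both bounds, so |(9x + 4)/(x - 5) − (94/5)| < ε.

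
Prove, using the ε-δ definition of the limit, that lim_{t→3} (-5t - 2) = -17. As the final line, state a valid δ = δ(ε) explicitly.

Suppose ε > 0. We need δ > 0 so that 0 < |t − 3| < δ implies |(-5t - 2) + 17| < ε.
|(-5t - 2) + 17| = |-5t + 15| = 5|t − 3|.
Thus it suffices that |t − 3| < ε/5.
Take δ = ε/5. If 0 < |t − 3| < δ then |(-5t - 2) + 17| = 5|t − 3| < 5·(ε/5) = ε.

δ = ε/5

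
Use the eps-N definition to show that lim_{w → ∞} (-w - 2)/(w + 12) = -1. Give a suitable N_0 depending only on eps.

Fix eps > 0. We seek N_0 > 0 such that w > N_0 implies |(-w - 2)/(w + 12) + 1| < eps.
(-w - 2)/(w + 12) + 1 = ((-w - 2) − (-1)(w + 12)) / ((w + 12)) = 10/((w + 12)).
For w > 0 we have w + 12 > w, so |(-w - 2)/(w + 12) + 1| = 10/((w + 12)) < 10/(w) = 10/w.
Thus |(-w - 2)/(w + 12) + 1| < eps whenever w > 10/eps.
Take N_0 = 10/eps. If w > N_0 then |(-w - 2)/(w + 12) + 1| < 10/w < eps.

N_0 = 10/eps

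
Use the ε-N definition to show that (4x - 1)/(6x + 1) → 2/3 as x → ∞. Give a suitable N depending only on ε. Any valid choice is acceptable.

N = (5/18)/ε

Let ε > 0. We seek N > 0 such that x > N implies |(4x - 1)/(6x + 1) − (2/3)| < ε.
(4x - 1)/(6x + 1) − (2/3) = (6(4x - 1) − 4(6x + 1)) / (6(6x + 1)) = -10/(6(6x + 1)).
For x > 0 we have 6x + 1 > 6x, so |(4x - 1)/(6x + 1) − (2/3)| = 10/(6(6x + 1)) < 10/(6·6x) = (5/18)/x.
Thus |(4x - 1)/(6x + 1) − (2/3)| < ε whenever x > (5/18)/ε.
Take N = (5/18)/ε. If x > N then |(4x - 1)/(6x + 1) − (2/3)| < (5/18)/x < ε.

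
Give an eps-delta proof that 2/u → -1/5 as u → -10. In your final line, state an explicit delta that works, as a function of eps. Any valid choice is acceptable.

Let eps > 0 be given. We seek delta > 0 such that 0 < |u + 10| < delta implies |2/u + 1/5| < eps.
|2/u + 1/5| = 2·|-10 − u|/(10·|u|) = 2|u + 10|/(10|u|).
Restrict delta ≤ 5. Then |u + 10| < 5 gives |u| > 5, so 10|u| > 50.
Then |2/u + 1/5| < 2|u + 10|/50, which is < eps when |u + 10| < 25eps.
Take delta = min(5, 25eps). Then 0 < |u + 10| < delta gives both |u + 10| < 5 and |u + 10| < 25eps, so |2/u + 1/5| < eps.

delta = min(5, 25eps)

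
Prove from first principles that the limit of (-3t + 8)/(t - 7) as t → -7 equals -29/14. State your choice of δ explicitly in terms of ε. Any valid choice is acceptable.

Fix ε > 0. We want δ > 0 with 0 < |t + 7| < δ ⇒ |(-3t + 8)/(t - 7) + 29/14| < ε.
Combining over a common denominator, (-3t + 8)/(t - 7) + 29/14 = [(-3t + 8)·(-14) − 29·(t - 7)] / [(-14)·(t - 7)] = 13(t + 7) / ((-14)(t - 7)).
So |(-3t + 8)/(t - 7) + 29/14| = 13|t + 7| / (14·|t − 7|).
Restrict δ ≤ 7. Then |t + 7| < 7 gives |t − 7| = |(t + 7) + (-14)| ≥ 14 − 7 = 7.
Hence |(-3t + 8)/(t - 7) + 29/14| < 13|t + 7|/(14·7) = (13/98)|t + 7|, which is < ε once |t + 7| < (98/13)ε.
Take δ = min(7, (98/13)ε). Then 0 < |t + 7| < δ forces both bounds, so |(-3t + 8)/(t - 7) + 29/14| < ε.

δ = min(7, (98/13)ε)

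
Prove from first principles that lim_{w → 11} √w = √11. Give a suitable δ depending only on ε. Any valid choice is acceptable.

δ = min(11, √11·ε)

Fix ε > 0. We want δ > 0 such that 0 < |w − 11| < δ implies |√w − √11| < ε.
Multiplying by the conjugate, |√w − √11| = |w − 11|/(√w + √11).
Restrict δ ≤ 11 so that |w − 11| < 11 forces w > 0, and then √w + √11 > √11.
Hence |√w − √11| < |w − 11|/√11, which is < ε once |w − 11| < √11·ε.
Take δ = min(11, √11·ε). If 0 < |w − 11| < δ then w > 0 and |√w − √11| < |w − 11|/√11 < ε.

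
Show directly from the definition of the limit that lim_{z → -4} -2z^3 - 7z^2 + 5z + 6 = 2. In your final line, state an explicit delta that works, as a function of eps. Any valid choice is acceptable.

Let eps > 0. We want delta > 0 such that 0 < |z + 4| < delta implies |(-2z^3 - 7z^2 + 5z + 6) − 2| < eps.
(-2z^3 - 7z^2 + 5z + 6) − 2 = -2z^3 - 7z^2 + 5z + 4 = (z + 4)(-2z^2 + z + 1).
So |(-2z^3 - 7z^2 + 5z + 6) − 2| = |z + 4|·|-2z^2 + z + 1|.
Require delta ≤ 1. Then |z + 4| < 1 gives |z| < 5, and by the triangle inequality |-2z^2 + z + 1| ≤ 2·5^2 + 5 + 1 = 56.
Hence |(-2z^3 - 7z^2 + 5z + 6) − 2| ≤ 56|z + 4| < eps provided |z + 4| < eps/56.
Choosing delta = min(1, eps/56) ensures both conditions, hence |(-2z^3 - 7z^2 + 5z + 6) − 2| < eps.

delta = min(1, eps/56)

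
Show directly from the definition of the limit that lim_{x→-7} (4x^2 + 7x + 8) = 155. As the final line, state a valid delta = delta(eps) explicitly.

delta = min(1, eps/53)

Let eps > 0 be given. We want delta > 0 such that 0 < |x + 7| < delta implies |(4x^2 + 7x + 8) − 155| < eps.
(4x^2 + 7x + 8) − 155 = 4x^2 + 7x - 147 = (x + 7)(4x - 21).
So |(4x^2 + 7x + 8) − 155| = |x + 7|·|4x - 21|.
Require delta ≤ 1. Then |x + 7| < 1 gives |x| < 8, and by the triangle inequality |4x - 21| ≤ 4·8 + 21 = 53.
Hence |(4x^2 + 7x + 8) − 155| ≤ 53|x + 7| < eps provided |x + 7| < eps/53.
Take delta = min(1, eps/53). Then 0 < |x + 7| < delta gives both |x + 7| < 1 and |x + 7| < eps/53, so |(4x^2 + 7x + 8) − 155| < eps.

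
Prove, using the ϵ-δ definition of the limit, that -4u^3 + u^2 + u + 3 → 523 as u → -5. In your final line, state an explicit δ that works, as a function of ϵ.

Fix ϵ > 0. We want δ > 0 such that 0 < |u + 5| < δ implies |(-4u^3 + u^2 + u + 3) − 523| < ϵ.
(-4u^3 + u^2 + u + 3) − 523 = -4u^3 + u^2 + u - 520 = (u + 5)(-4u^2 + 21u - 104).
So |(-4u^3 + u^2 + u + 3) − 523| = |u + 5|·|-4u^2 + 21u - 104|.
Require δ ≤ 1. Then |u + 5| < 1 gives |u| < 6, and by the triangle inequality |-4u^2 + 21u - 104| ≤ 4·6^2 + 21·6 + 104 = 374.
Hence |(-4u^3 + u^2 + u + 3) − 523| ≤ 374|u + 5| < ϵ provided |u + 5| < ϵ/374.
Choosing δ = min(1, ϵ/374) ensures both conditions, hence |(-4u^3 + u^2 + u + 3) − 523| < ϵ.

δ = min(1, ϵ/374)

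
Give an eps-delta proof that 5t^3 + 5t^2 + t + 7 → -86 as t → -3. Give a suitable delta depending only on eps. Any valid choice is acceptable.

delta = min(2, eps/206)

Suppose eps > 0. We want delta > 0 such that 0 < |t + 3| < delta implies |(5t^3 + 5t^2 + t + 7) + 86| < eps.
(5t^3 + 5t^2 + t + 7) + 86 = 5t^3 + 5t^2 + t + 93 = (t + 3)(5t^2 - 10t + 31).
So |(5t^3 + 5t^2 + t + 7) + 86| = |t + 3|·|5t^2 - 10t + 31|.
Assume first that |t + 3| < 2, so |t| < 5. Then |5t^2 - 10t + 31| ≤ 5·5^2 + 10·5 + 31 = 206.
Hence |(5t^3 + 5t^2 + t + 7) + 86| ≤ 206|t + 3| < eps provided |t + 3| < eps/206.
Choosing delta = min(2, eps/206) ensures both conditions, hence |(5t^3 + 5t^2 + t + 7) + 86| < eps.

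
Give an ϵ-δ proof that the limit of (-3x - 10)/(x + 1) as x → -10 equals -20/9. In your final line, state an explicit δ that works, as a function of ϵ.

δ = min(9/2, (81/14)ϵ)

Let ϵ > 0 be given. We want δ > 0 with 0 < |x + 10| < δ ⇒ |(-3x - 10)/(x + 1) + 20/9| < ϵ.
Combining over a common denominator, (-3x - 10)/(x + 1) + 20/9 = [(-3x - 10)·(-9) − 20·(x + 1)] / [(-9)·(x + 1)] = 7(x + 10) / ((-9)(x + 1)).
So |(-3x - 10)/(x + 1) + 20/9| = 7|x + 10| / (9·|x + 1|).
Restrict δ ≤ 9/2. Then |x + 10| < 9/2 gives |x + 1| = |(x + 10) + (-9)| ≥ 9 − 9/2 = 9/2.
Hence |(-3x - 10)/(x + 1) + 20/9| < 7|x + 10|/(9·(9/2)) = (14/81)|x + 10|, which is < ϵ once |x + 10| < (81/14)ϵ.
Take δ = min(9/2, (81/14)ϵ). Then 0 < |x + 10| < δ forces both bounds, so |(-3x - 10)/(x + 1) + 20/9| < ϵ.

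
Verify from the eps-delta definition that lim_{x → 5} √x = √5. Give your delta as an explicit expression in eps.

Fix eps > 0. We want delta > 0 such that 0 < |x − 5| < delta implies |√x − √5| < eps.
Multiplying by the conjugate, |√x − √5| = |x − 5|/(√x + √5).
Restrict delta ≤ 5 so that |x − 5| < 5 forces x > 0, and then √x + √5 > √5.
Hence |√x − √5| < |x − 5|/√5, which is < eps once |x − 5| < √5·eps.
Take delta = min(5, √5·eps). If 0 < |x − 5| < delta then x > 0 and |√x − √5| < |x − 5|/√5 < eps.

delta = min(5, √5·eps)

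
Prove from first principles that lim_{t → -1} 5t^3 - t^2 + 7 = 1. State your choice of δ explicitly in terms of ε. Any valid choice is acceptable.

Let ε > 0 be given. We want δ > 0 such that 0 < |t + 1| < δ implies |(5t^3 - t^2 + 7) − 1| < ε.
(5t^3 - t^2 + 7) − 1 = 5t^3 - t^2 + 6 = (t + 1)(5t^2 - 6t + 6).
So |(5t^3 - t^2 + 7) − 1| = |t + 1|·|5t^2 - 6t + 6|.
Assume first that |t + 1| < 1, so |t| < 2. Then |5t^2 - 6t + 6| ≤ 5·2^2 + 6·2 + 6 = 38.
Hence |(5t^3 - t^2 + 7) − 1| ≤ 38|t + 1| < ε provided |t + 1| < ε/38.
Take δ = min(1, ε/38). Then 0 < |t + 1| < δ gives both |t + 1| < 1 and |t + 1| < ε/38, so |(5t^3 - t^2 + 7) − 1| < ε.

δ = min(1, ε/38)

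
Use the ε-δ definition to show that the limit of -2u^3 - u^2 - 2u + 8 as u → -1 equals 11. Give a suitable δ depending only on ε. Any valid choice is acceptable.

δ = min(1, ε/13)

Suppose ε > 0. We want δ > 0 such that 0 < |u + 1| < δ implies |(-2u^3 - u^2 - 2u + 8) − 11| < ε.
(-2u^3 - u^2 - 2u + 8) − 11 = -2u^3 - u^2 - 2u - 3 = (u + 1)(-2u^2 + u - 3).
So |(-2u^3 - u^2 - 2u + 8) − 11| = |u + 1|·|-2u^2 + u - 3|.
Assume first that |u + 1| < 1, so |u| < 2. Then |-2u^2 + u - 3| ≤ 2·2^2 + 2 + 3 = 13.
Hence |(-2u^3 - u^2 - 2u + 8) − 11| ≤ 13|u + 1| < ε provided |u + 1| < ε/13.
Choosing δ = min(1, ε/13) ensures both conditions, hence |(-2u^3 - u^2 - 2u + 8) − 11| < ε.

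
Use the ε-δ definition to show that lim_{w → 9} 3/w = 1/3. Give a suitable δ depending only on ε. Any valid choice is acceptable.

Let ε > 0. We seek δ > 0 such that 0 < |w − 9| < δ implies |3/w − (1/3)| < ε.
|3/w − (1/3)| = 3·|9 − w|/(9·|w|) = 3|w − 9|/(9|w|).
Require δ ≤ 9/2 so that |w| > 9 − 9/2 = 9/2, hence 9|w| > 81/2.
Then |3/w − (1/3)| < 3|w − 9|/(81/2), which is < ε when |w − 9| < (27/2)ε.
Take δ = min(9/2, (27/2)ε). Then 0 < |w − 9| < δ gives both |w − 9| < 9/2 and |w − 9| < (27/2)ε, so |3/w − (1/3)| < ε.

δ = min(9/2, (27/2)ε)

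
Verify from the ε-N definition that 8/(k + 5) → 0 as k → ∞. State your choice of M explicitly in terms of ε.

M = 8/ε

Let ε > 0. For k ≥ 1, |8/(k + 5) − 0| = 8/(k + 5) ≤ 8/k.
We need 8/k < ε, i.e. k > 8/ε.
Take M = 8/ε. If k > M then |8/(k + 5)| ≤ 8/k < ε.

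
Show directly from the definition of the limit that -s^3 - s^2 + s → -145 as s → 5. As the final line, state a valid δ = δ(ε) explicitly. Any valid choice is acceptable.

Let ε > 0 be given. We want δ > 0 such that 0 < |s − 5| < δ implies |(-s^3 - s^2 + s) + 145| < ε.
(-s^3 - s^2 + s) + 145 = -s^3 - s^2 + s + 145 = (s − 5)(-s^2 - 6s - 29).
So |(-s^3 - s^2 + s) + 145| = |s − 5|·|-s^2 - 6s - 29|.
Require δ ≤ 1. Then |s − 5| < 1 gives |s| < 6, and by the triangle inequality |-s^2 - 6s - 29| ≤ 6^2 + 6·6 + 29 = 101.
Hence |(-s^3 - s^2 + s) + 145| ≤ 101|s − 5| < ε provided |s − 5| < ε/101.
Take δ = min(1, ε/101). Then 0 < |s − 5| < δ gives both |s − 5| < 1 and |s − 5| < ε/101, so |(-s^3 - s^2 + s) + 145| < ε.

δ = min(1, ε/101)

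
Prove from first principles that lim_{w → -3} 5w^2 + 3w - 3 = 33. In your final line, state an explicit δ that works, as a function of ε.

δ = min(1, ε/32)

Fix ε > 0. We want δ > 0 such that 0 < |w + 3| < δ implies |(5w^2 + 3w - 3) − 33| < ε.
(5w^2 + 3w - 3) − 33 = 5w^2 + 3w - 36 = (w + 3)(5w - 12).
So |(5w^2 + 3w - 3) − 33| = |w + 3|·|5w - 12|.
Assume first that |w + 3| < 1, so |w| < 4. Then |5w - 12| ≤ 5·4 + 12 = 32.
Hence |(5w^2 + 3w - 3) − 33| ≤ 32|w + 3| < ε provided |w + 3| < ε/32.
Take δ = min(1, ε/32). Then 0 < |w + 3| < δ gives both |w + 3| < 1 and |w + 3| < ε/32, so |(5w^2 + 3w - 3) − 33| < ε.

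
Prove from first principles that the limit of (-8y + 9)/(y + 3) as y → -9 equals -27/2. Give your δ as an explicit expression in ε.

δ = min(3, (6/11)ε)

Let ε > 0 be given. We want δ > 0 with 0 < |y + 9| < δ ⇒ |(-8y + 9)/(y + 3) + 27/2| < ε.
Combining over a common denominator, (-8y + 9)/(y + 3) + 27/2 = [(-8y + 9)·(-6) − 81·(y + 3)] / [(-6)·(y + 3)] = -33(y + 9) / ((-6)(y + 3)).
So |(-8y + 9)/(y + 3) + 27/2| = 33|y + 9| / (6·|y + 3|).
Restrict δ ≤ 3. Then |y + 9| < 3 gives |y + 3| = |(y + 9) + (-6)| ≥ 6 − 3 = 3.
Hence |(-8y + 9)/(y + 3) + 27/2| < 33|y + 9|/(6·3) = (11/6)|y + 9|, which is < ε once |y + 9| < (6/11)ε.
Take δ = min(3, (6/11)ε). Then 0 < |y + 9| < δ forces both bounds, so |(-8y + 9)/(y + 3) + 27/2| < ε.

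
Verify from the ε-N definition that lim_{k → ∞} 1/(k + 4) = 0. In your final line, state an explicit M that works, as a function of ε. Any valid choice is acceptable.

Suppose ε > 0. For k ≥ 1, |1/(k + 4) − 0| = 1/(k + 4) ≤ 1/k.
We need 1/k < ε, i.e. k > 1/ε.
Take M = 1/ε. If k > M then |1/(k + 4)| ≤ 1/k < ε.

M = 1/ε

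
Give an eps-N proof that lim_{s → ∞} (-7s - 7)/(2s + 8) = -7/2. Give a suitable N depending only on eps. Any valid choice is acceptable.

Let eps > 0 be given. We seek N > 0 such that s > N implies |(-7s - 7)/(2s + 8) + 7/2| < eps.
(-7s - 7)/(2s + 8) + 7/2 = (2(-7s - 7) − (-7)(2s + 8)) / (2(2s + 8)) = 42/(2(2s + 8)).
For s > 0 we have 2s + 8 > 2s, so |(-7s - 7)/(2s + 8) + 7/2| = 42/(2(2s + 8)) < 42/(2·2s) = (21/2)/s.
Thus |(-7s - 7)/(2s + 8) + 7/2| < eps whenever s > (21/2)/eps.
Take N = (21/2)/eps. If s > N then |(-7s - 7)/(2s + 8) + 7/2| < (21/2)/s < eps.

N = (21/2)/eps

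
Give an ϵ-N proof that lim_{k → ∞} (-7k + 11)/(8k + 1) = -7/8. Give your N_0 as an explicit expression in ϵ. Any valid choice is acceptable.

N_0 = (95/64)/ϵ

Let ϵ > 0. For k ≥ 1, |(-7k + 11)/(8k + 1) + 7/8| = |95|/(8(8k + 1)) = 95/(8(8k + 1)).
Since 8k + 1 ≥ 8k for k ≥ 1, this is ≤ 95/(8·8k) = (95/64)/k.
So |(-7k + 11)/(8k + 1) + 7/8| < ϵ whenever k > (95/64)/ϵ.
Take N_0 = (95/64)/ϵ. If k > N_0 then |(-7k + 11)/(8k + 1) + 7/8| ≤ (95/64)/k < ϵ.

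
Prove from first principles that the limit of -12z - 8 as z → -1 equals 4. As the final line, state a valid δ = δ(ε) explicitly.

δ = ε/12

Let ε > 0 be given. We need δ > 0 so that 0 < |z + 1| < δ implies |(-12z - 8) − 4| < ε.
|(-12z - 8) − 4| = |-12z - 12| = 12|z + 1|.
Thus it suffices that |z + 1| < ε/12.
Choosing δ = ε/12 gives |(-12z - 8) − 4| = 12|z + 1| < ε whenever |z + 1| < δ.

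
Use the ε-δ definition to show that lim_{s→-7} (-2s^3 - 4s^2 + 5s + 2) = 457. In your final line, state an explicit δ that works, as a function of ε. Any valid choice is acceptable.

δ = min(1, ε/273)

Let ε > 0 be given. We want δ > 0 such that 0 < |s + 7| < δ implies |(-2s^3 - 4s^2 + 5s + 2) − 457| < ε.
(-2s^3 - 4s^2 + 5s + 2) − 457 = -2s^3 - 4s^2 + 5s - 455 = (s + 7)(-2s^2 + 10s - 65).
So |(-2s^3 - 4s^2 + 5s + 2) − 457| = |s + 7|·|-2s^2 + 10s - 65|.
Require δ ≤ 1. Then |s + 7| < 1 gives |s| < 8, and by the triangle inequality |-2s^2 + 10s - 65| ≤ 2·8^2 + 10·8 + 65 = 273.
Hence |(-2s^3 - 4s^2 + 5s + 2) − 457| ≤ 273|s + 7| < ε provided |s + 7| < ε/273.
Take δ = min(1, ε/273). Then 0 < |s + 7| < δ gives both |s + 7| < 1 and |s + 7| < ε/273, so |(-2s^3 - 4s^2 + 5s + 2) − 457| < ε.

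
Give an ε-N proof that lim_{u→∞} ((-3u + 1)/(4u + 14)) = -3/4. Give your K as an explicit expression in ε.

Suppose ε > 0. We seek K > 0 such that u > K implies |(-3u + 1)/(4u + 14) + 3/4| < ε.
(-3u + 1)/(4u + 14) + 3/4 = (4(-3u + 1) − (-3)(4u + 14)) / (4(4u + 14)) = 46/(4(4u + 14)).
For u > 0 we have 4u + 14 > 4u, so |(-3u + 1)/(4u + 14) + 3/4| = 46/(4(4u + 14)) < 46/(4·4u) = (23/8)/u.
Thus |(-3u + 1)/(4u + 14) + 3/4| < ε whenever u > (23/8)/ε.
Take K = (23/8)/ε. If u > K then |(-3u + 1)/(4u + 14) + 3/4| < (23/8)/u < ε.

K = (23/8)/ε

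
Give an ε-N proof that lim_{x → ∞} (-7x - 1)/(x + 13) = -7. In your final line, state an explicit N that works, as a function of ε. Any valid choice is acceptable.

N = 90/ε

Let ε > 0. We seek N > 0 such that x > N implies |(-7x - 1)/(x + 13) + 7| < ε.
(-7x - 1)/(x + 13) + 7 = ((-7x - 1) − (-7)(x + 13)) / ((x + 13)) = 90/((x + 13)).
For x > 0 we have x + 13 > x, so |(-7x - 1)/(x + 13) + 7| = 90/((x + 13)) < 90/(x) = 90/x.
Thus |(-7x - 1)/(x + 13) + 7| < ε whenever x > 90/ε.
Take N = 90/ε. If x > N then |(-7x - 1)/(x + 13) + 7| < 90/x < ε.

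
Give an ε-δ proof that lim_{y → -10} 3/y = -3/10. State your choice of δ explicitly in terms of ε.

Fix ε > 0. We seek δ > 0 such that 0 < |y + 10| < δ implies |3/y + 3/10| < ε.
|3/y + 3/10| = 3·|-10 − y|/(10·|y|) = 3|y + 10|/(10|y|).
Require δ ≤ 5 so that |y| > 10 − 5 = 5, hence 10|y| > 50.
Then |3/y + 3/10| < 3|y + 10|/50, which is < ε when |y + 10| < (50/3)ε.
Take δ = min(5, (50/3)ε). Then 0 < |y + 10| < δ gives both |y + 10| < 5 and |y + 10| < (50/3)ε, so |3/y + 3/10| < ε.

δ = min(5, (50/3)ε)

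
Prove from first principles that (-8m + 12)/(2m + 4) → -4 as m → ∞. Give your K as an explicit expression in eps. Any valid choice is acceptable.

Suppose eps > 0. For m ≥ 1, |(-8m + 12)/(2m + 4) + 4| = |56|/(2(2m + 4)) = 56/(2(2m + 4)).
Since 2m + 4 ≥ 2m for m ≥ 1, this is ≤ 56/(2·2m) = 14/m.
So |(-8m + 12)/(2m + 4) + 4| < eps whenever m > 14/eps.
Take K = 14/eps. If m > K then |(-8m + 12)/(2m + 4) + 4| ≤ 14/m < eps.

K = 14/eps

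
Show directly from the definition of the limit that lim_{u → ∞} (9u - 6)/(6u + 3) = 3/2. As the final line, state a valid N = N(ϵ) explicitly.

Let ϵ > 0 be given. We seek N > 0 such that u > N implies |(9u - 6)/(6u + 3) − (3/2)| < ϵ.
(9u - 6)/(6u + 3) − (3/2) = (6(9u - 6) − 9(6u + 3)) / (6(6u + 3)) = -63/(6(6u + 3)).
For u > 0 we have 6u + 3 > 6u, so |(9u - 6)/(6u + 3) − (3/2)| = 63/(6(6u + 3)) < 63/(6·6u) = (7/4)/u.
Thus |(9u - 6)/(6u + 3) − (3/2)| < ϵ whenever u > (7/4)/ϵ.
Take N = (7/4)/ϵ. If u > N then |(9u - 6)/(6u + 3) − (3/2)| < (7/4)/u < ϵ.

N = (7/4)/ϵ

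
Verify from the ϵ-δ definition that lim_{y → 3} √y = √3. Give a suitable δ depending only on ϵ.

Suppose ϵ > 0. We want δ > 0 such that 0 < |y − 3| < δ implies |√y − √3| < ϵ.
Rationalise: √y − √3 = (y − 3)/(√y + √3), so |√y − √3| = |y − 3|/(√y + √3).
Restrict δ ≤ 3 so that |y − 3| < 3 forces y > 0, and then √y + √3 > √3.
Hence |√y − √3| < |y − 3|/√3, which is < ϵ once |y − 3| < √3·ϵ.
Take δ = min(3, √3·ϵ). If 0 < |y − 3| < δ then y > 0 and |√y − √3| < |y − 3|/√3 < ϵ.

δ = min(3, √3·ϵ)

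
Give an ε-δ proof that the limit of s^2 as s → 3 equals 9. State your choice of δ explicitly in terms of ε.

Fix ε > 0. We seek δ > 0 with 0 < |s − 3| < δ ⇒ |s^2 − 9| < ε.
Factor: s^2 − 9 = (s − 3)(s + 3), so |s^2 − 9| = |s − 3|·|s + 3|.
Impose δ ≤ 2 so that |s| < 5; then |s + 3| ≤ 8.
Hence |s^2 − 9| ≤ 8|s − 3|, which is < ε once |s − 3| < ε/8.
Take δ = min(2, ε/8). If 0 < |s − 3| < δ then both bounds hold and |s^2 − 9| ≤ 8|s − 3| < 8·(ε/8) = ε.

δ = min(2, ε/8)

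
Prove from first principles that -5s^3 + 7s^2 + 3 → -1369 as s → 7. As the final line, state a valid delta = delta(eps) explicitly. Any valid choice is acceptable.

Fix eps > 0. We want delta > 0 such that 0 < |s − 7| < delta implies |(-5s^3 + 7s^2 + 3) + 1369| < eps.
(-5s^3 + 7s^2 + 3) + 1369 = -5s^3 + 7s^2 + 1372 = (s − 7)(-5s^2 - 28s - 196).
So |(-5s^3 + 7s^2 + 3) + 1369| = |s − 7|·|-5s^2 - 28s - 196|.
Assume first that |s − 7| < 2, so |s| < 9. Then |-5s^2 - 28s - 196| ≤ 5·9^2 + 28·9 + 196 = 853.
Hence |(-5s^3 + 7s^2 + 3) + 1369| ≤ 853|s − 7| < eps provided |s − 7| < eps/853.
Choosing delta = min(2, eps/853) ensures both conditions, hence |(-5s^3 + 7s^2 + 3) + 1369| < eps.

delta = min(2, eps/853)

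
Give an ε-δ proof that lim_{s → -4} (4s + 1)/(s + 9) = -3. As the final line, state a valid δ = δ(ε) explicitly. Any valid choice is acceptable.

δ = min(5/2, (5/14)ε)

Suppose ε > 0. We want δ > 0 with 0 < |s + 4| < δ ⇒ |(4s + 1)/(s + 9) + 3| < ε.
Combining over a common denominator, (4s + 1)/(s + 9) + 3 = [(4s + 1)·5 − (-15)·(s + 9)] / [5·(s + 9)] = 35(s + 4) / (5(s + 9)).
So |(4s + 1)/(s + 9) + 3| = 35|s + 4| / (5·|s + 9|).
Restrict δ ≤ 5/2. Then |s + 4| < 5/2 gives |s + 9| = |(s + 4) + 5| ≥ 5 − 5/2 = 5/2.
Hence |(4s + 1)/(s + 9) + 3| < 35|s + 4|/(5·(5/2)) = (14/5)|s + 4|, which is < ε once |s + 4| < (5/14)ε.
Take δ = min(5/2, (5/14)ε). Then 0 < |s + 4| < δ forces both bounds, so |(4s + 1)/(s + 9) + 3| < ε.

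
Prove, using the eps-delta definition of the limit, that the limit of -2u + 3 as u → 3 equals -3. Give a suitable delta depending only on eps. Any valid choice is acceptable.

delta = eps/2

Fix eps > 0. We need delta > 0 so that 0 < |u − 3| < delta implies |(-2u + 3) + 3| < eps.
Since (-2u + 3) + 3 = -2(u − 3), we have |(-2u + 3) + 3| = 2|u − 3|.
Thus it suffices that |u − 3| < eps/2.
Take delta = eps/2. If 0 < |u − 3| < delta then |(-2u + 3) + 3| = 2|u − 3| < 2·(eps/2) = eps.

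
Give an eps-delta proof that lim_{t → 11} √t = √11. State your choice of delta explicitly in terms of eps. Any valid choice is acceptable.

delta = min(11, √11·eps)

Let eps > 0. We want delta > 0 such that 0 < |t − 11| < delta implies |√t − √11| < eps.
Multiplying by the conjugate, |√t − √11| = |t − 11|/(√t + √11).
Restrict delta ≤ 11 so that |t − 11| < 11 forces t > 0, and then √t + √11 > √11.
Hence |√t − √11| < |t − 11|/√11, which is < eps once |t − 11| < √11·eps.
Take delta = min(11, √11·eps). If 0 < |t − 11| < delta then t > 0 and |√t − √11| < |t − 11|/√11 < eps.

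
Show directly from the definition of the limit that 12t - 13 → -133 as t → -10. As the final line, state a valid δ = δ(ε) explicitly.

δ = ε/12

Let ε > 0 be given. We need δ > 0 so that 0 < |t + 10| < δ implies |(12t - 13) + 133| < ε.
|(12t - 13) + 133| = |12t + 120| = 12|t + 10|.
So 12|t + 10| < ε exactly when |t + 10| < ε/12.
Take δ = ε/12. If 0 < |t + 10| < δ then |(12t - 13) + 133| = 12|t + 10| < 12·(ε/12) = ε.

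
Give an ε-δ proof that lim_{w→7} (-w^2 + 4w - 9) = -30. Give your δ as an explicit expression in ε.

Let ε > 0. We want δ > 0 such that 0 < |w − 7| < δ implies |(-w^2 + 4w - 9) + 30| < ε.
(-w^2 + 4w - 9) + 30 = -w^2 + 4w + 21 = (w − 7)(-w - 3).
So |(-w^2 + 4w - 9) + 30| = |w − 7|·|-w - 3|.
Assume first that |w − 7| < 1, so |w| < 8. Then |-w - 3| ≤ 8 + 3 = 11.
Hence |(-w^2 + 4w - 9) + 30| ≤ 11|w − 7| < ε provided |w − 7| < ε/11.
Choosing δ = min(1, ε/11) ensures both conditions, hence |(-w^2 + 4w - 9) + 30| < ε.

δ = min(1, ε/11)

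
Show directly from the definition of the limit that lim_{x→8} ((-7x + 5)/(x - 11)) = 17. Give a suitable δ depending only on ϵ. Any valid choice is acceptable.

Fix ϵ > 0. We want δ > 0 with 0 < |x − 8| < δ ⇒ |(-7x + 5)/(x - 11) − 17| < ϵ.
Combining over a common denominator, (-7x + 5)/(x - 11) − 17 = [(-7x + 5)·(-3) − (-51)·(x - 11)] / [(-3)·(x - 11)] = 72(x − 8) / ((-3)(x - 11)).
So |(-7x + 5)/(x - 11) − 17| = 72|x − 8| / (3·|x − 11|).
Require δ ≤ 3/2, so |x − 11| ≥ |-3| − |x − 8| > 3 − 3/2 = 3/2.
Hence |(-7x + 5)/(x - 11) − 17| < 72|x − 8|/(3·(3/2)) = 16|x − 8|, which is < ϵ once |x − 8| < (1/16)ϵ.
Take δ = min(3/2, (1/16)ϵ). Then 0 < |x − 8| < δ forces both bounds, so |(-7x + 5)/(x - 11) − 17| < ϵ.

δ = min(3/2, (1/16)ϵ)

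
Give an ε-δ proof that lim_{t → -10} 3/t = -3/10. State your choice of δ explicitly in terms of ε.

Let ε > 0 be given. We seek δ > 0 such that 0 < |t + 10| < δ implies |3/t + 3/10| < ε.
|3/t + 3/10| = 3·|-10 − t|/(10·|t|) = 3|t + 10|/(10|t|).
Restrict δ ≤ 5. Then |t + 10| < 5 gives |t| > 5, so 10|t| > 50.
Then |3/t + 3/10| < 3|t + 10|/50, which is < ε when |t + 10| < (50/3)ε.
Take δ = min(5, (50/3)ε). Then 0 < |t + 10| < δ gives both |t + 10| < 5 and |t + 10| < (50/3)ε, so |3/t + 3/10| < ε.

δ = min(5, (50/3)ε)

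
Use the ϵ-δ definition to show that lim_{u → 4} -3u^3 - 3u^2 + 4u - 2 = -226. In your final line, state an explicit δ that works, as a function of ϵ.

Let ϵ > 0 be given. We want δ > 0 such that 0 < |u − 4| < δ implies |(-3u^3 - 3u^2 + 4u - 2) + 226| < ϵ.
(-3u^3 - 3u^2 + 4u - 2) + 226 = -3u^3 - 3u^2 + 4u + 224 = (u − 4)(-3u^2 - 15u - 56).
So |(-3u^3 - 3u^2 + 4u - 2) + 226| = |u − 4|·|-3u^2 - 15u - 56|.
Assume first that |u − 4| < 2, so |u| < 6. Then |-3u^2 - 15u - 56| ≤ 3·6^2 + 15·6 + 56 = 254.
Hence |(-3u^3 - 3u^2 + 4u - 2) + 226| ≤ 254|u − 4| < ϵ provided |u − 4| < ϵ/254.
Choosing δ = min(2, ϵ/254) ensures both conditions, hence |(-3u^3 - 3u^2 + 4u - 2) + 226| < ϵ.

δ = min(2, ϵ/254)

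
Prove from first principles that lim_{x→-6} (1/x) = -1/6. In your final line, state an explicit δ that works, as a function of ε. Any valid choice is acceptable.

δ = min(3, 18ε)

Let ε > 0 be given. We seek δ > 0 such that 0 < |x + 6| < δ implies |1/x + 1/6| < ε.
|1/x + 1/6| = |-6 − x|/(6·|x|) = |x + 6|/(6|x|).
Restrict δ ≤ 3. Then |x + 6| < 3 gives |x| > 3, so 6|x| > 18.
Then |1/x + 1/6| < |x + 6|/18, which is < ε when |x + 6| < 18ε.
Take δ = min(3, 18ε). Then 0 < |x + 6| < δ gives both |x + 6| < 3 and |x + 6| < 18ε, so |1/x + 1/6| < ε.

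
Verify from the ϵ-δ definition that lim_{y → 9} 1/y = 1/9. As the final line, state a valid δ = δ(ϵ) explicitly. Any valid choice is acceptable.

δ = min(9/2, (81/2)ϵ)

Let ϵ > 0. We seek δ > 0 such that 0 < |y − 9| < δ implies |1/y − (1/9)| < ϵ.
|1/y − (1/9)| = |9 − y|/(9·|y|) = |y − 9|/(9|y|).
Restrict δ ≤ 9/2. Then |y − 9| < 9/2 gives |y| > 9/2, so 9|y| > 81/2.
Then |1/y − (1/9)| < |y − 9|/(81/2), which is < ϵ when |y − 9| < (81/2)ϵ.
Take δ = min(9/2, (81/2)ϵ). Then 0 < |y − 9| < δ gives both |y − 9| < 9/2 and |y − 9| < (81/2)ϵ, so |1/y − (1/9)| < ϵ.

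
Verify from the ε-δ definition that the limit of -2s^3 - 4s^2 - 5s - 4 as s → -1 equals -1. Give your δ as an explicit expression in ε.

δ = min(2, ε/27)

Let ε > 0 be given. We want δ > 0 such that 0 < |s + 1| < δ implies |(-2s^3 - 4s^2 - 5s - 4) + 1| < ε.
(-2s^3 - 4s^2 - 5s - 4) + 1 = -2s^3 - 4s^2 - 5s - 3 = (s + 1)(-2s^2 - 2s - 3).
So |(-2s^3 - 4s^2 - 5s - 4) + 1| = |s + 1|·|-2s^2 - 2s - 3|.
Require δ ≤ 2. Then |s + 1| < 2 gives |s| < 3, and by the triangle inequality |-2s^2 - 2s - 3| ≤ 2·3^2 + 2·3 + 3 = 27.
Hence |(-2s^3 - 4s^2 - 5s - 4) + 1| ≤ 27|s + 1| < ε provided |s + 1| < ε/27.
Choosing δ = min(2, ε/27) ensures both conditions, hence |(-2s^3 - 4s^2 - 5s - 4) + 1| < ε.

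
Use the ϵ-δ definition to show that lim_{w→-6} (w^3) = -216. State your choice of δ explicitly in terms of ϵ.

δ = min(2, ϵ/148)

Let ϵ > 0 be given. We seek δ > 0 with 0 < |w + 6| < δ ⇒ |w^3 + 216| < ϵ.
Factor: w^3 + 216 = (w + 6)(w^2 - 6w + 36), so |w^3 + 216| = |w + 6|·|w^2 - 6w + 36|.
Impose δ ≤ 2 so that |w| < 8; then |w^2 - 6w + 36| ≤ 148.
Hence |w^3 + 216| ≤ 148|w + 6|, which is < ϵ once |w + 6| < ϵ/148.
Take δ = min(2, ϵ/148). If 0 < |w + 6| < δ then both bounds hold and |w^3 + 216| ≤ 148|w + 6| < 148·(ϵ/148) = ϵ.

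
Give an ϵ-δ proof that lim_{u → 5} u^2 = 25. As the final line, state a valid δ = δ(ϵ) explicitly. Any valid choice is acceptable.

Suppose ϵ > 0. We seek δ > 0 with 0 < |u − 5| < δ ⇒ |u^2 − 25| < ϵ.
Factor: u^2 − 25 = (u − 5)(u + 5), so |u^2 − 25| = |u − 5|·|u + 5|.
Restrict δ ≤ 1. Then |u − 5| < 1 gives |u| < 6, so by the triangle inequality |u + 5| ≤ 6 + 5 = 11.
Hence |u^2 − 25| ≤ 11|u − 5|, which is < ϵ once |u − 5| < ϵ/11.
Take δ = min(1, ϵ/11). If 0 < |u − 5| < δ then both bounds hold and |u^2 − 25| ≤ 11|u − 5| < 11·(ϵ/11) = ϵ.

δ = min(1, ϵ/11)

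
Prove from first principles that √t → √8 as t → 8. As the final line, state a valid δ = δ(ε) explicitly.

Suppose ε > 0. We want δ > 0 such that 0 < |t − 8| < δ implies |√t − √8| < ε.
Multiplying by the conjugate, |√t − √8| = |t − 8|/(√t + √8).
Restrict δ ≤ 8 so that |t − 8| < 8 forces t > 0, and then √t + √8 > √8.
Hence |√t − √8| < |t − 8|/√8, which is < ε once |t − 8| < √8·ε.
Take δ = min(8, √8·ε). If 0 < |t − 8| < δ then t > 0 and |√t − √8| < |t − 8|/√8 < ε.

δ = min(8, √8·ε)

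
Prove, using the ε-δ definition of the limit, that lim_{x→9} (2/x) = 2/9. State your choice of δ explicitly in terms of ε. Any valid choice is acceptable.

δ = min(9/2, (81/4)ε)

Fix ε > 0. We seek δ > 0 such that 0 < |x − 9| < δ implies |2/x − (2/9)| < ε.
|2/x − (2/9)| = 2·|9 − x|/(9·|x|) = 2|x − 9|/(9|x|).
Require δ ≤ 9/2 so that |x| > 9 − 9/2 = 9/2, hence 9|x| > 81/2.
Then |2/x − (2/9)| < 2|x − 9|/(81/2), which is < ε when |x − 9| < (81/4)ε.
Take δ = min(9/2, (81/4)ε). Then 0 < |x − 9| < δ gives both |x − 9| < 9/2 and |x − 9| < (81/4)ε, so |2/x − (2/9)| < ε.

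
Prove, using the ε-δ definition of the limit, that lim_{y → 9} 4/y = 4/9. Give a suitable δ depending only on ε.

δ = min(9/2, (81/8)ε)

Let ε > 0. We seek δ > 0 such that 0 < |y − 9| < δ implies |4/y − (4/9)| < ε.
|4/y − (4/9)| = 4·|9 − y|/(9·|y|) = 4|y − 9|/(9|y|).
Restrict δ ≤ 9/2. Then |y − 9| < 9/2 gives |y| > 9/2, so 9|y| > 81/2.
Then |4/y − (4/9)| < 4|y − 9|/(81/2), which is < ε when |y − 9| < (81/8)ε.
Take δ = min(9/2, (81/8)ε). Then 0 < |y − 9| < δ gives both |y − 9| < 9/2 and |y − 9| < (81/8)ε, so |4/y − (4/9)| < ε.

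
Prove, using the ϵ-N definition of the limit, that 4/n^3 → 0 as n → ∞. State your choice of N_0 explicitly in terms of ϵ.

N_0 = (4/ϵ)^{1/3}

Let ϵ > 0 be given. For n ≥ 1, |4/n^3 − 0| = 4/n^3.
4/n^3 < ϵ ⇔ n^3 > 4/ϵ ⇔ n > (4/ϵ)^{1/3}.
Take N_0 = (4/ϵ)^{1/3}. Then n > N_0 implies 4/n^3 < ϵ.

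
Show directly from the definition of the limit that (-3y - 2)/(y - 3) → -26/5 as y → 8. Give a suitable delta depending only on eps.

Fix eps > 0. We want delta > 0 with 0 < |y − 8| < delta ⇒ |(-3y - 2)/(y - 3) + 26/5| < eps.
Combining over a common denominator, (-3y - 2)/(y - 3) + 26/5 = [(-3y - 2)·5 − (-26)·(y - 3)] / [5·(y - 3)] = 11(y − 8) / (5(y - 3)).
So |(-3y - 2)/(y - 3) + 26/5| = 11|y − 8| / (5·|y − 3|).
Restrict delta ≤ 5/2. Then |y − 8| < 5/2 gives |y − 3| = |(y − 8) + 5| ≥ 5 − 5/2 = 5/2.
Hence |(-3y - 2)/(y - 3) + 26/5| < 11|y − 8|/(5·(5/2)) = (22/25)|y − 8|, which is < eps once |y − 8| < (25/22)eps.
Take delta = min(5/2, (25/22)eps). Then 0 < |y − 8| < delta forces both bounds, so |(-3y - 2)/(y - 3) + 26/5| < eps.

delta = min(5/2, (25/22)eps)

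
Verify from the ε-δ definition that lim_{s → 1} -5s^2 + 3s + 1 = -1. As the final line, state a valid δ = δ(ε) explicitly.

δ = min(1, ε/12)

Fix ε > 0. We want δ > 0 such that 0 < |s − 1| < δ implies |(-5s^2 + 3s + 1) + 1| < ε.
(-5s^2 + 3s + 1) + 1 = -5s^2 + 3s + 2 = (s − 1)(-5s - 2).
So |(-5s^2 + 3s + 1) + 1| = |s − 1|·|-5s - 2|.
Require δ ≤ 1. Then |s − 1| < 1 gives |s| < 2, and by the triangle inequality |-5s - 2| ≤ 5·2 + 2 = 12.
Hence |(-5s^2 + 3s + 1) + 1| ≤ 12|s − 1| < ε provided |s − 1| < ε/12.
Take δ = min(1, ε/12). Then 0 < |s − 1| < δ gives both |s − 1| < 1 and |s − 1| < ε/12, so |(-5s^2 + 3s + 1) + 1| < ε.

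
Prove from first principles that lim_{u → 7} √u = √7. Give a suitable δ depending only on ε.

Let ε > 0. We want δ > 0 such that 0 < |u − 7| < δ implies |√u − √7| < ε.
Multiplying by the conjugate, |√u − √7| = |u − 7|/(√u + √7).
Restrict δ ≤ 7 so that |u − 7| < 7 forces u > 0, and then √u + √7 > √7.
Hence |√u − √7| < |u − 7|/√7, which is < ε once |u − 7| < √7·ε.
Take δ = min(7, √7·ε). If 0 < |u − 7| < δ then u > 0 and |√u − √7| < |u − 7|/√7 < ε.

δ = min(7, √7·ε)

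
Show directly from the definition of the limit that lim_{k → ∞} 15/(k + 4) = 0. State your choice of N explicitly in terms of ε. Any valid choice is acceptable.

N = 15/ε

Let ε > 0. For k ≥ 1, |15/(k + 4) − 0| = 15/(k + 4) ≤ 15/k.
We need 15/k < ε, i.e. k > 15/ε.
Take N = 15/ε. If k > N then |15/(k + 4)| ≤ 15/k < ε.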